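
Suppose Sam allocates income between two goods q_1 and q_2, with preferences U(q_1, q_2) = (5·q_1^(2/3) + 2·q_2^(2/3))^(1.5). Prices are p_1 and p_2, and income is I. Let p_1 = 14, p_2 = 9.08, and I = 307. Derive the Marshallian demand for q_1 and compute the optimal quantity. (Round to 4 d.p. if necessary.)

q_1* = 19.0328

MU_q_1 ∝ 5·q_1^(-1/3), MU_q_2 ∝ 2·q_2^(-1/3), so MRS = (5/2)·(q_2/q_1)^(1/3) = p_1/p_2.
Solve for the ratio: q_2/q_1 = [(2/5)·p_1/p_2]^(3).
Substitute q_2 = (q_2/q_1)·q_1 into the budget: q_1* = I/(p_1 + p_2·(q_2/q_1)).
Numerically q_2/q_1 = 0.234588, so q_1* = 307/(14 + 9.08·0.234588) = 19.0328.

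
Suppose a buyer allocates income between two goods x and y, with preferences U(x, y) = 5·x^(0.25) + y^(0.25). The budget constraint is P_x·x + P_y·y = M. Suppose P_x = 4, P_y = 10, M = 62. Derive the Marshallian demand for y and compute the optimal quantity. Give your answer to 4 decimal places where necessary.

MRS = MU_x/MU_y = 5·(y/x)^(0.75). Set equal to P_x/P_y.
Hence y/x = ((1/5)·P_x/P_y)^(1/(0.75)), i.e. raised to the 4/3 power.
Substitute y = (y/x)·x into the budget: x* = M/(P_x + P_y·(y/x)).
Numerically y/x = 0.034471, so x* = 62/(4 + 10·0.034471) = 14.2702 and y* = 0.034471·14.2702 = 0.4919.

y* = 0.4919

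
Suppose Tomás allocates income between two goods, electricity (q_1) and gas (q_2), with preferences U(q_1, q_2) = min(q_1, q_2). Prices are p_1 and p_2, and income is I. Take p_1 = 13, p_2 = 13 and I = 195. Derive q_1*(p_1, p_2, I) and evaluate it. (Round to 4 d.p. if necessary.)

q_1* = 7.5

With perfect complements, no substitution: consume in ratio q_1:q_2 = 1:1.
Budget: p_1·q_1 + p_2·q_1 = I, so (p_1 + p_2)·q_1 = I.
Demand: q_1*(p_1,p_2,I) = I/(p_1 + p_2), q_2* = I/(p_1 + p_2).
Here 13 + 13 = 26, giving q_1* = 7.5.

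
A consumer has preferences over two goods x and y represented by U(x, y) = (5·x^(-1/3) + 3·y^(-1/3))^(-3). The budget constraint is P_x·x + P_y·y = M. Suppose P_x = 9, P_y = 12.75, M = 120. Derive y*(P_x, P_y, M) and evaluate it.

From the CES first-order condition, (5/3)·(y/x)^(4/3) = P_x/P_y.
Hence y/x = ((3/5)·P_x/P_y)^(1/(4/3)), i.e. raised to the 0.75 power.
Substitute y = (y/x)·x into the budget: x* = M/(P_x + P_y·(y/x)).
Numerically y/x = 0.525004, so x* = 120/(9 + 12.75·0.525004) = 7.6463 and y* = 0.525004·7.6463 = 4.0144.

y* = 4.0144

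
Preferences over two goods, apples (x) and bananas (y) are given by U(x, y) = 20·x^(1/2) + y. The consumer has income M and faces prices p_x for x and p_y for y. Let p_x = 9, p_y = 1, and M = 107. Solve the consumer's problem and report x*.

x* = 1.2346

Utility is quasi-linear in y; the FOC for x is 10/√x = p_x/p_y.
Thus x* = (10·p_y/p_x)² — independent of M — with the rest of income spent on y.
Plugging in: x* = (10·1/9)² = 1.2346.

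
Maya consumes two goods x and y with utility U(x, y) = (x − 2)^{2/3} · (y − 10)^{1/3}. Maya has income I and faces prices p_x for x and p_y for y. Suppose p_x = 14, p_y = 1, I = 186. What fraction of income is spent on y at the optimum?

MRS = 2·(y−10)/(x−2). Tangency with p_x/p_y gives y−10 = (1/2)·(p_x/p_y)·(x−2).
Substituting into the budget: x* = 2 + 2/3·(I − 2·p_x − 10·p_y)/p_x, and y* = 10 + 1/3·(…)/p_y.
Discretionary income = 186 − 2·14 − 10·1 = 148; x* = 2 + 2/3·148/14 = 9.0476; y* = 10 + 1/3·148/1 = 59.3333.
Expenditure on y: 1·59.3333 = 59.3333; share = 0.319.

share on y = 0.319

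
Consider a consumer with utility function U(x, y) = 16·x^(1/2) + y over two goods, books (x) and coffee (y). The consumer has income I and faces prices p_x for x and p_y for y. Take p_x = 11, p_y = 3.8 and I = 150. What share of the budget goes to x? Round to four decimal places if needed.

share on x = 0.5601

Set MRS = p_x/p_y: 8·x^(−1/2) = p_x/p_y.
Solve: √x = 8·p_y/p_x, so x*(p_x,p_y) = (8·p_y/p_x)², and y* = (I − p_x·x*)/p_y.
Plugging in: x* = (8·3.8/11)² = 7.6377, y* = 17.3646.
Expenditure on x: 11·7.6377 = 84.0145; share = 0.5601.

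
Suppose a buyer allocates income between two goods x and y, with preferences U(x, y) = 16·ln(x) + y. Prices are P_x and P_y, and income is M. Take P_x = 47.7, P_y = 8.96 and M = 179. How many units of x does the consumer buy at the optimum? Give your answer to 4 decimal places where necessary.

MU_x = 16/x, MU_y = 1. Tangency: 16/x = P_x/P_y.
So x*(P_x,P_y) = 16·P_y/P_x, independent of income; and y* = (M − 16·P_y)/P_y.
At the given prices: x* = 16·8.96/47.7 = 3.0055.

x* = 3.0055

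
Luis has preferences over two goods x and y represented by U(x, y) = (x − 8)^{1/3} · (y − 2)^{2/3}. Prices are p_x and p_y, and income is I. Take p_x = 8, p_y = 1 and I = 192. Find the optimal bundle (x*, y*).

x* = 13.25, y* = 86

Let x' = x−8, y' = y−2. MRS = (1/2)·y'/x' = p_x/p_y.
After buying the subsistence bundle (8, 2), a share 1/3 of the remaining income goes to x: x* = 8 + 1/3·(I − 8p_x − 2p_y)/p_x.
Discretionary income = 192 − 8·8 − 2·1 = 126; x* = 8 + 1/3·126/8 = 13.25; y* = 2 + 2/3·126/1 = 86.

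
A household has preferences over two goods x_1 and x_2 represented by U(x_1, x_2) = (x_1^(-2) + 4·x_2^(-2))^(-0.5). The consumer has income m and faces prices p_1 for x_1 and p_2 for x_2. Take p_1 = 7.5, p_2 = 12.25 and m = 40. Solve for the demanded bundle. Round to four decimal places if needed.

x_1* = 1.6658, x_2* = 2.2454

MU_x_1 ∝ x_1^(-3), MU_x_2 ∝ 4·x_2^(-3), so MRS = (1/4)·(x_2/x_1)^(3) = p_1/p_2.
Solve for the ratio: x_2/x_1 = [4·p_1/p_2]^(1/3).
With the ratio pinned down, the budget gives x_1* = m/(p_1 + p_2·(x_2/x_1)) and x_2* = (x_2/x_1)·x_1*.
Numerically x_2/x_1 = 1.347913, so x_1* = 40/(7.5 + 12.25·1.347913) = 1.6658 and x_2* = 1.347913·1.6658 = 2.2454.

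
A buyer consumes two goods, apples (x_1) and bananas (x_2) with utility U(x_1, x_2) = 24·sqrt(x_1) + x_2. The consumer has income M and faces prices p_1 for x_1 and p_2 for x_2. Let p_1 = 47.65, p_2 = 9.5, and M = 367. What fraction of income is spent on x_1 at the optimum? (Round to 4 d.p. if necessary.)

share on x_1 = 0.7432

Thus x_1* = (12·p_2/p_1)² — independent of M — with the rest of income spent on x_2.
Plugging in: x_1* = (12·9.5/47.65)² = 5.7238, x_2* = 9.9222.
Expenditure on x_1: 47.65·5.7238 = 272.7387; share = 0.7432.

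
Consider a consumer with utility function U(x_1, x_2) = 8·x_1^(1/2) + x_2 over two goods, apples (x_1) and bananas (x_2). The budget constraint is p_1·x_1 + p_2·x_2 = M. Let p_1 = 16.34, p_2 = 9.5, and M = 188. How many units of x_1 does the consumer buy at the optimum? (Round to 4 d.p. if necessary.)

MU_x_1 = 4/√x_1, MU_x_2 = 1. Tangency: 4/√x_1 = p_1/p_2.
Solve: √x_1 = 4·p_2/p_1, so x_1*(p_1,p_2) = (4·p_2/p_1)², and x_2* = (M − p_1·x_1*)/p_2.
Plugging in: x_1* = (4·9.5/16.34)² = 5.4083.

x_1* = 5.4083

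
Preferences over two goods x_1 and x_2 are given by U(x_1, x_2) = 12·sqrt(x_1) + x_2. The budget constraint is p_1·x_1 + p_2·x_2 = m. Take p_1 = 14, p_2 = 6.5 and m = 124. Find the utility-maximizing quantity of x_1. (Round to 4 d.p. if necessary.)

x_1* = 7.7602

MU_x_1 = 6/√x_1, MU_x_2 = 1. Tangency: 6/√x_1 = p_1/p_2.
Solve: √x_1 = 6·p_2/p_1, so x_1*(p_1,p_2) = (6·p_2/p_1)², and x_2* = (m − p_1·x_1*)/p_2.
Plugging in: x_1* = (6·6.5/14)² = 7.7602.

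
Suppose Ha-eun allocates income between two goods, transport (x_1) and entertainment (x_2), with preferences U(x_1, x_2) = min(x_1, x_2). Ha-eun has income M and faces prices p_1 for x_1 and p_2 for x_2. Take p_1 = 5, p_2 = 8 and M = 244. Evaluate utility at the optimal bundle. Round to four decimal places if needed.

V = 18.7692

With perfect complements, no substitution: consume in ratio x_1:x_2 = 1:1.
Budget: p_1·x_1 + p_2·x_1 = M, so (p_1 + p_2)·x_1 = M.
Demand: x_1*(p_1,p_2,M) = M/(p_1 + p_2), x_2* = M/(p_1 + p_2).
Here 5 + 8 = 13, giving x_1* = 18.7692 and x_2* = 18.7692.
Utility at the optimum: U(18.7692, 18.7692) = 18.7692.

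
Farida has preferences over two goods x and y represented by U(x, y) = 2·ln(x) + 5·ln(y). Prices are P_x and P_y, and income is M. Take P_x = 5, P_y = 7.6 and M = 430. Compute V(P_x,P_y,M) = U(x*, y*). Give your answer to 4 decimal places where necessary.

V = 24.899

Demand: x*(P_x,P_y,M) = 2/7·M/P_x and y* = 5/7·M/P_y.
At P_x=5, P_y=7.6, M=430: x* = 2/7·430/5 = 24.5714, y* = 40.4135.
Utility at the optimum: U(24.5714, 40.4135) = 24.899.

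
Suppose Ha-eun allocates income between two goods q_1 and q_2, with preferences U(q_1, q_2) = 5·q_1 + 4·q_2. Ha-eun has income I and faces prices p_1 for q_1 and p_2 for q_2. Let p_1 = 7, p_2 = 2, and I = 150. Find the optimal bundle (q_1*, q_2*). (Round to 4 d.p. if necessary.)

q_1* = 0, q_2* = 75

Linear utility — the consumer picks whichever good has higher MU/price: 5/7 = 0.7143 vs 4/2 = 2.
q_2 gives more utility per dollar, so spend all income on q_2: q_2* = I/p_2, q_1* = 0.
Numerically: q_1* = 0, q_2* = 75.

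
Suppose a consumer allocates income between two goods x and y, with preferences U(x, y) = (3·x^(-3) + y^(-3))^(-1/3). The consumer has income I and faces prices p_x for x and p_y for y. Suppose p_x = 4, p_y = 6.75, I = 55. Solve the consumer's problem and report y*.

MU_x ∝ 3·x^(-4), MU_y ∝ y^(-4), so MRS = 3·(y/x)^(4) = p_x/p_y.
Hence y/x = ((1/3)·p_x/p_y)^(1/(4)), i.e. raised to the 0.25 power.
With the ratio pinned down, the budget gives x* = I/(p_x + p_y·(y/x)) and y* = (y/x)·x*.
Numerically y/x = 0.666667, so x* = 55/(4 + 6.75·0.666667) = 6.4706 and y* = 0.666667·6.4706 = 4.3137.

y* = 4.3137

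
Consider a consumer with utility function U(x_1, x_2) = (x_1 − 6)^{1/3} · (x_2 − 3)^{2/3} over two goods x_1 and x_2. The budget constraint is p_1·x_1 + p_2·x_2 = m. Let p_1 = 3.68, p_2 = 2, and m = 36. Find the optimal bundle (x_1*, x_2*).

x_1* = 6.7174, x_2* = 5.64

Let x_1' = x_1−6, x_2' = x_2−3. MRS = (1/2)·x_2'/x_1' = p_1/p_2.
Substituting into the budget: x_1* = 6 + 1/3·(m − 6·p_1 − 3·p_2)/p_1, and x_2* = 3 + 2/3·(…)/p_2.
Discretionary income = 36 − 6·3.68 − 3·2 = 7.92; x_1* = 6 + 1/3·7.92/3.68 = 6.7174; x_2* = 3 + 2/3·7.92/2 = 5.64.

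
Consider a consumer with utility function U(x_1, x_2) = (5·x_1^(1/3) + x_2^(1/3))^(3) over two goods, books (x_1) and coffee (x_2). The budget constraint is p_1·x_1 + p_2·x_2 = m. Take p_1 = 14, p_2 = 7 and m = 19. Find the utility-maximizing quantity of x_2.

x_2* = 0.3048

MRS = MU_x_1/MU_x_2 = 5·(x_2/x_1)^(2/3). Set equal to p_1/p_2.
Solve for the ratio: x_2/x_1 = [(1/5)·p_1/p_2]^(1.5).
With the ratio pinned down, the budget gives x_1* = m/(p_1 + p_2·(x_2/x_1)) and x_2* = (x_2/x_1)·x_1*.
Numerically x_2/x_1 = 0.252982, so x_1* = 19/(14 + 7·0.252982) = 1.2048 and x_2* = 0.252982·1.2048 = 0.3048.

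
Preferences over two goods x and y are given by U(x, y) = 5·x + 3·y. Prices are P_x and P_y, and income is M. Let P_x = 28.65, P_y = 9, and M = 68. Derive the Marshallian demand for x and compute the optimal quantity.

x* = 0

Perfect substitutes: compare marginal utility per dollar. 5/P_x vs 3/P_y → 0.1745 vs 0.3333.
y gives more utility per dollar, so spend all income on y: y* = M/P_y, x* = 0.
Numerically: x* = 0, y* = 7.5556.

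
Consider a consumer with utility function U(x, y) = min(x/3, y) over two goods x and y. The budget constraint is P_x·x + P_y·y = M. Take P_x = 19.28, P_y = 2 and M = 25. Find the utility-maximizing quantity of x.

x* = 1.2533

With perfect complements, no substitution: consume in ratio x:y = 3:1.
Budget: P_x·x + P_y·(1/3)·x = M, so (3·P_x + P_y)·x = 3·M.
Demand: x*(P_x,P_y,M) = 3·M/(3·P_x + P_y), y* = M/(3·P_x + P_y).
Here 3·19.28 + 2 = 59.84, giving x* = 1.2533.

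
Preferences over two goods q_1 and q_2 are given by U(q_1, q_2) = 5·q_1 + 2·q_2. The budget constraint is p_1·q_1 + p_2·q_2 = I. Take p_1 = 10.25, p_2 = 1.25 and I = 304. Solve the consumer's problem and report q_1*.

q_1* = 0

Perfect substitutes: compare marginal utility per dollar. 5/p_1 vs 2/p_2 → 0.4878 vs 1.6.
q_2 gives more utility per dollar, so spend all income on q_2: q_2* = I/p_2, q_1* = 0.
Numerically: q_1* = 0, q_2* = 243.2.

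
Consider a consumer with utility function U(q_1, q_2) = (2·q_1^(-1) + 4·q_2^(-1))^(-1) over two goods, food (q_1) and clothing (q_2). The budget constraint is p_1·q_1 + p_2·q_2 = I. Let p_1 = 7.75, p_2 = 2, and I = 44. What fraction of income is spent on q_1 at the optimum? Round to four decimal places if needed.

share on q_1 = 0.5819

Substitute q_2 = (q_2/q_1)·q_1 into the budget: q_1* = I/(p_1 + p_2·(q_2/q_1)).
Numerically q_2/q_1 = 2.783882, so q_1* = 44/(7.75 + 2·2.783882) = 3.3039 and q_2* = 2.783882·3.3039 = 9.1976.
Expenditure on q_1: 7.75·3.3039 = 25.6049; share = 0.5819.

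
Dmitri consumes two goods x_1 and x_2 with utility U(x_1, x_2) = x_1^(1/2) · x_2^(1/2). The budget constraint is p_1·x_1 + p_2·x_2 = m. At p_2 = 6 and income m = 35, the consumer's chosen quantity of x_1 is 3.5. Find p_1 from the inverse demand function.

p_1 = 5

The MRS is x_2/x_1. Set MRS = p_1/p_2.
So 0.5·p_2·x_2 = 0.5·p_1·x_1; combined with the budget, a share 0.5 of income goes to x_1.
Demand: x_1*(p_1,p_2,m) = 0.5·m/p_1 and x_2* = 0.5·m/p_2.
Set x_1* = 3.5 in the demand function and solve for p_1: p_1 = 5.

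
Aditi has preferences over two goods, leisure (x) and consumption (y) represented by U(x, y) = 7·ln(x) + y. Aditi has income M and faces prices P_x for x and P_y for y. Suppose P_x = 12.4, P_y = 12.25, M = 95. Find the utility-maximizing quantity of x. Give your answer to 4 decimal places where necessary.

MU_x = 7/x, MU_y = 1. Tangency: 7/x = P_x/P_y.
So x*(P_x,P_y) = 7·P_y/P_x, independent of income; and y* = (M − 7·P_y)/P_y.
At the given prices: x* = 7·12.25/12.4 = 6.9153.

x* = 6.9153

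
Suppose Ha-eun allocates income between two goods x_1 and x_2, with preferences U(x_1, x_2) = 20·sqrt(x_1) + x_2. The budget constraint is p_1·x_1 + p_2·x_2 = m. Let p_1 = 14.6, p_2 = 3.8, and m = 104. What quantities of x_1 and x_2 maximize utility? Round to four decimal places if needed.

Utility is quasi-linear in x_2; the FOC for x_1 is 10/√x_1 = p_1/p_2.
Solve: √x_1 = 10·p_2/p_1, so x_1*(p_1,p_2) = (10·p_2/p_1)², and x_2* = (m − p_1·x_1*)/p_2.
Plugging in: x_1* = (10·3.8/14.6)² = 6.7743, x_2* = 1.341.

x_1* = 6.7743, x_2* = 1.341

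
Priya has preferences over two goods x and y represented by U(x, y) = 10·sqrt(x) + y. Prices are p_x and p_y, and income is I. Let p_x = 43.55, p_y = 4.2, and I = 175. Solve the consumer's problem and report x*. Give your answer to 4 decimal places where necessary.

x* = 0.2325

Utility is quasi-linear in y; the FOC for x is 5/√x = p_x/p_y.
Solve: √x = 5·p_y/p_x, so x*(p_x,p_y) = (5·p_y/p_x)², and y* = (I − p_x·x*)/p_y.
Plugging in: x* = (5·4.2/43.55)² = 0.2325.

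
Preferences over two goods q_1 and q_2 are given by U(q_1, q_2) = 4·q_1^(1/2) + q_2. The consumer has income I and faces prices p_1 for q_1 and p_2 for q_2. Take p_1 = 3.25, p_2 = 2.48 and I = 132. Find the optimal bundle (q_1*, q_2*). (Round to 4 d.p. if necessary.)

MU_q_1 = 2/√q_1, MU_q_2 = 1. Tangency: 2/√q_1 = p_1/p_2.
Solve: √q_1 = 2·p_2/p_1, so q_1*(p_1,p_2) = (2·p_2/p_1)², and q_2* = (I − p_1·q_1*)/p_2.
Plugging in: q_1* = (2·2.48/3.25)² = 2.3291, q_2* = 50.1735.

q_1* = 2.3291, q_2* = 50.1735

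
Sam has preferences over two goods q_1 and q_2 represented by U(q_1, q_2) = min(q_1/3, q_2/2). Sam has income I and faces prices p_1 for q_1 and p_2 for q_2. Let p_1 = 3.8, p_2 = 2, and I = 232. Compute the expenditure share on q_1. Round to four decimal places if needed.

share on q_1 = 0.7403

Demand: q_1*(p_1,p_2,I) = 3·I/(3·p_1 + 2·p_2), q_2* = 2·I/(3·p_1 + 2·p_2).
Here 3·3.8 + 2·2 = 15.4, giving q_1* = 45.1948 and q_2* = 30.1299.
Expenditure on q_1: 3.8·45.1948 = 171.7403; share = 0.7403.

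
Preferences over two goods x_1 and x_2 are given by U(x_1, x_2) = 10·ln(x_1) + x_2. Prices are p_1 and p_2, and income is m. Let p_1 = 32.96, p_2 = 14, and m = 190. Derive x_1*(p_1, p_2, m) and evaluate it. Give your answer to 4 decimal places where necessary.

x_1* = 4.2476

So x_1*(p_1,p_2) = 10·p_2/p_1, independent of income; and x_2* = (m − 10·p_2)/p_2.
At the given prices: x_1* = 10·14/32.96 = 4.2476.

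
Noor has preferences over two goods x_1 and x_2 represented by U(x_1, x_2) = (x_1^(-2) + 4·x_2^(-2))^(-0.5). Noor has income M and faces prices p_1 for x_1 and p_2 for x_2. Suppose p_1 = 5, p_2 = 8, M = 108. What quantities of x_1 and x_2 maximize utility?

MU_x_1 ∝ x_1^(-3), MU_x_2 ∝ 4·x_2^(-3), so MRS = (1/4)·(x_2/x_1)^(3) = p_1/p_2.
Solve for the ratio: x_2/x_1 = [4·p_1/p_2]^(1/3).
With the ratio pinned down, the budget gives x_1* = M/(p_1 + p_2·(x_2/x_1)) and x_2* = (x_2/x_1)·x_1*.
Numerically x_2/x_1 = 1.357209, so x_1* = 108/(5 + 8·1.357209) = 6.8106 and x_2* = 1.357209·6.8106 = 9.2434.

x_1* = 6.8106, x_2* = 9.2434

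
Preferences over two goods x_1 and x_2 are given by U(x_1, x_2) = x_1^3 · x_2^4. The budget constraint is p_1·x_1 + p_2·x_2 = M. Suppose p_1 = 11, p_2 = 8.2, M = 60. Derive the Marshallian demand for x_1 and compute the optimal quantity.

The MRS is (3/4)·x_2/x_1. Set MRS = p_1/p_2.
So 3·p_2·x_2 = 4·p_1·x_1; combined with the budget, a share 3/7 of income goes to x_1.
Demand: x_1*(p_1,p_2,M) = 3/7·M/p_1 and x_2* = 4/7·M/p_2.
At p_1=11, p_2=8.2, M=60: x_1* = 3/7·60/11 = 2.3377.

x_1* = 2.3377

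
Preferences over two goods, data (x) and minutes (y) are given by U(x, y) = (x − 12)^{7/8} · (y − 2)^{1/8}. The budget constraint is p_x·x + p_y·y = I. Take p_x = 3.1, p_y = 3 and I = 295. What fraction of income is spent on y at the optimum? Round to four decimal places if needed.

Discretionary income = 295 − 12·3.1 − 2·3 = 251.8; x* = 12 + 0.875·251.8/3.1 = 83.0726; y* = 2 + 0.125·251.8/3 = 12.4917.
Expenditure on y: 3·12.4917 = 37.475; share = 0.127.

share on y = 0.127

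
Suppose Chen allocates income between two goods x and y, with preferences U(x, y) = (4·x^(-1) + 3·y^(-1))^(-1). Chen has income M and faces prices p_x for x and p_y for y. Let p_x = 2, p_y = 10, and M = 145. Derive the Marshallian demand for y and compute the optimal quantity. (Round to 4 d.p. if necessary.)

y* = 9.5621

With the ratio pinned down, the budget gives x* = M/(p_x + p_y·(y/x)) and y* = (y/x)·x*.
Numerically y/x = 0.387298, so x* = 145/(2 + 10·0.387298) = 24.6893 and y* = 0.387298·24.6893 = 9.5621.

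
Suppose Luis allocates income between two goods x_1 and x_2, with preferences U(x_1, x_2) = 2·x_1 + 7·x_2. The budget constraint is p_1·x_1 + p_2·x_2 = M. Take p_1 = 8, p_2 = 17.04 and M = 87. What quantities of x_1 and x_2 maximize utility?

x_1* = 0, x_2* = 5.1056

x_2 gives more utility per dollar, so spend all income on x_2: x_2* = M/p_2, x_1* = 0.
Numerically: x_1* = 0, x_2* = 5.1056.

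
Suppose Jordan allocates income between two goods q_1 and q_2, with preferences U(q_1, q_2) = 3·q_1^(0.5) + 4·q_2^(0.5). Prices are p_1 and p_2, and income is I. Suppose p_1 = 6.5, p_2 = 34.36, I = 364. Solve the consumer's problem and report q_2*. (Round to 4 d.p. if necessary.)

q_2* = 2.6661

MU_q_1 ∝ 3·q_1^(-0.5), MU_q_2 ∝ 4·q_2^(-0.5), so MRS = (3/4)·(q_2/q_1)^(0.5) = p_1/p_2.
Solve for the ratio: q_2/q_1 = [(4/3)·p_1/p_2]^(2).
Substitute q_2 = (q_2/q_1)·q_1 into the budget: q_1* = I/(p_1 + p_2·(q_2/q_1)).
Numerically q_2/q_1 = 0.063621, so q_1* = 364/(6.5 + 34.36·0.063621) = 41.9065 and q_2* = 0.063621·41.9065 = 2.6661.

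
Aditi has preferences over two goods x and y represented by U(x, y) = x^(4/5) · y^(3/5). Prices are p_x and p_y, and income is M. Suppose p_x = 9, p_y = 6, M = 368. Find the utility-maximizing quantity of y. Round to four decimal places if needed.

y* = 26.2857

MU_x/MU_y = (0.8·y)/(0.6·x); tangency sets this equal to p_x/p_y.
Rearranging, p_y·y = (3/4)·p_x·x. Substituting into the budget gives p_x·x·(1 + (3/4)) = M.
Demand: x*(p_x,p_y,M) = 4/7·M/p_x and y* = 3/7·M/p_y.
At p_x=9, p_y=6, M=368: y* = 3/7·368/6 = 26.2857.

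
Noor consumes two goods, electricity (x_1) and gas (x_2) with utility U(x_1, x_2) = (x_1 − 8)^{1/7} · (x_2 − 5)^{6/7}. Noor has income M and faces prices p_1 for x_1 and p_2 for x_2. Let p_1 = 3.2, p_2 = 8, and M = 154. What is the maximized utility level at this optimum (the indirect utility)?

Let x_1' = x_1−8, x_2' = x_2−5. MRS = (1/6)·x_2'/x_1' = p_1/p_2.
After buying the subsistence bundle (8, 5), a share 1/7 of the remaining income goes to x_1: x_1* = 8 + 1/7·(M − 8p_1 − 5p_2)/p_1.
Discretionary income = 154 − 8·3.2 − 5·8 = 88.4; x_1* = 8 + 1/7·88.4/3.2 = 11.9464; x_2* = 5 + 6/7·88.4/8 = 14.4714.
Utility at the optimum: U(11.9464, 14.4714) = 8.3579.

V = 8.3579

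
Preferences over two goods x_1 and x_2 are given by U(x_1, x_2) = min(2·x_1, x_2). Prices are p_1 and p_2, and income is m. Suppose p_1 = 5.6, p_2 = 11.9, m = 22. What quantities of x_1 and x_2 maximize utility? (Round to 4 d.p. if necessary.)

x_1* = 0.7483, x_2* = 1.4966

Leontief preferences: the optimum is at the kink where x_1/1 = x_2/2, i.e. x_2 = 2·x_1.
Budget: p_1·x_1 + p_2·2·x_1 = m, so (p_1 + 2·p_2)·x_1 = m.
Demand: x_1*(p_1,p_2,m) = m/(p_1 + 2·p_2), x_2* = 2·m/(p_1 + 2·p_2).
Here 5.6 + 2·11.9 = 29.4, giving x_1* = 0.7483 and x_2* = 1.4966.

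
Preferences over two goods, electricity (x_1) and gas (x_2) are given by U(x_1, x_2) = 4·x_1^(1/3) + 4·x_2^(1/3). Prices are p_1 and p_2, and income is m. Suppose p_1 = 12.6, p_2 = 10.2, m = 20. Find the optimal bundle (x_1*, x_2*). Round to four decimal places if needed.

MU_x_1 ∝ 4·x_1^(-2/3), MU_x_2 ∝ 4·x_2^(-2/3), so MRS = (x_2/x_1)^(2/3) = p_1/p_2.
Hence x_2/x_1 = (p_1/p_2)^(1/(2/3)), i.e. raised to the 1.5 power.
With the ratio pinned down, the budget gives x_1* = m/(p_1 + p_2·(x_2/x_1)) and x_2* = (x_2/x_1)·x_1*.
Numerically x_2/x_1 = 1.372953, so x_1* = 20/(12.6 + 10.2·1.372953) = 0.7518 and x_2* = 1.372953·0.7518 = 1.0321.

x_1* = 0.7518, x_2* = 1.0321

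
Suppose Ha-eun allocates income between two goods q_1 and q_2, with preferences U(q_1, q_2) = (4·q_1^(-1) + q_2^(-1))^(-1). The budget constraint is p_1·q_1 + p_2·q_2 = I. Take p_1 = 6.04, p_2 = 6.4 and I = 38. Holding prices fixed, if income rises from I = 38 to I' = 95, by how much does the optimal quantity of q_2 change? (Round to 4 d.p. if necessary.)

Δq_2* = 3.0263

Substitute q_2 = (q_2/q_1)·q_1 into the budget: q_1* = I/(p_1 + p_2·(q_2/q_1)).
Numerically q_2/q_1 = 0.485734, so q_1* = 38/(6.04 + 6.4·0.485734) = 4.1536 and q_2* = 0.485734·4.1536 = 2.0175.
At I' = 95: q_2* = 5.0439. Change: 5.0439 − 2.0175 = 3.0263.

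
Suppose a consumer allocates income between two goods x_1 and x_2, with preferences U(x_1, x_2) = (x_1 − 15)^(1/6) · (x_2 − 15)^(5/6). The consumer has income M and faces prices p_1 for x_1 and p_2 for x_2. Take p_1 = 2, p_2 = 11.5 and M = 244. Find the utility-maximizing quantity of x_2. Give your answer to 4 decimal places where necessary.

After buying the subsistence bundle (15, 15), a share 1/6 of the remaining income goes to x_1: x_1* = 15 + 1/6·(M − 15p_1 − 15p_2)/p_1.
Discretionary income = 244 − 15·2 − 15·11.5 = 41.5; x_2* = 15 + 5/6·41.5/11.5 = 18.0072.

x_2* = 18.0072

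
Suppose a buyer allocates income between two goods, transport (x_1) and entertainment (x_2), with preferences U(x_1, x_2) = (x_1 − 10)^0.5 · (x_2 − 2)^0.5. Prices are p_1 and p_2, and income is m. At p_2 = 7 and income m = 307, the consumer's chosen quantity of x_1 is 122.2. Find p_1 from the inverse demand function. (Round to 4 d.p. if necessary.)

p_1 = 1.25

Let x_1' = x_1−10, x_2' = x_2−2. MRS = x_2'/x_1' = p_1/p_2.
After buying the subsistence bundle (10, 2), a share 0.5 of the remaining income goes to x_1: x_1* = 10 + 0.5·(m − 10p_1 − 2p_2)/p_1.
Set x_1* = 122.2 in the demand function and solve for p_1: p_1 = 1.25.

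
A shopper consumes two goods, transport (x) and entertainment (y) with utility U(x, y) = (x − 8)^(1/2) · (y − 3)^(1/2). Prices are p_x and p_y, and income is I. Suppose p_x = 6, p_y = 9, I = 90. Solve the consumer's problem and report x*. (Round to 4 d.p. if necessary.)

x* = 9.25

Let x' = x−8, y' = y−3. MRS = y'/x' = p_x/p_y.
Substituting into the budget: x* = 8 + 0.5·(I − 8·p_x − 3·p_y)/p_x, and y* = 3 + 0.5·(…)/p_y.
Discretionary income = 90 − 8·6 − 3·9 = 15; x* = 8 + 0.5·15/6 = 9.25.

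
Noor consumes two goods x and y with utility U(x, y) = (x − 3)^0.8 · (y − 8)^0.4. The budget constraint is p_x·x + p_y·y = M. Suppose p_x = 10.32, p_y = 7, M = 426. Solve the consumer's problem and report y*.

y* = 24.1448

This is Cobb-Douglas in (x−3, y−8): tangency gives 0.8·p_y·(y−8) = 0.4·p_x·(x−3).
After buying the subsistence bundle (3, 8), a share 2/3 of the remaining income goes to x: x* = 3 + 2/3·(M − 3p_x − 8p_y)/p_x.
Discretionary income = 426 − 3·10.32 − 8·7 = 339.04; y* = 8 + 1/3·339.04/7 = 24.1448.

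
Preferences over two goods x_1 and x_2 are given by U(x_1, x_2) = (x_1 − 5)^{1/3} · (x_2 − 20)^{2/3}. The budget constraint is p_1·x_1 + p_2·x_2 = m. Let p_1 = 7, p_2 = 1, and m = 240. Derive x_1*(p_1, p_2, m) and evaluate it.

x_1* = 13.8095

MRS = (1/2)·(x_2−20)/(x_1−5). Tangency with p_1/p_2 gives x_2−20 = 2·(p_1/p_2)·(x_1−5).
Substituting into the budget: x_1* = 5 + 1/3·(m − 5·p_1 − 20·p_2)/p_1, and x_2* = 20 + 2/3·(…)/p_2.
Discretionary income = 240 − 5·7 − 20·1 = 185; x_1* = 5 + 1/3·185/7 = 13.8095.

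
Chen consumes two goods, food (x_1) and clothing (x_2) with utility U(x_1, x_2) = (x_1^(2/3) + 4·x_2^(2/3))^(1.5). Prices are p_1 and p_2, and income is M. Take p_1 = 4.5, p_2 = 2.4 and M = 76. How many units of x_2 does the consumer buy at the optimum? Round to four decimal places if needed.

x_2* = 31.5265

MU_x_1 ∝ x_1^(-1/3), MU_x_2 ∝ 4·x_2^(-1/3), so MRS = (1/4)·(x_2/x_1)^(1/3) = p_1/p_2.
Hence x_2/x_1 = (4·p_1/p_2)^(1/(1/3)), i.e. raised to the 3 power.
With the ratio pinned down, the budget gives x_1* = M/(p_1 + p_2·(x_2/x_1)) and x_2* = (x_2/x_1)·x_1*.
Numerically x_2/x_1 = 421.875, so x_1* = 76/(4.5 + 2.4·421.875) = 0.0747 and x_2* = 421.875·0.0747 = 31.5265.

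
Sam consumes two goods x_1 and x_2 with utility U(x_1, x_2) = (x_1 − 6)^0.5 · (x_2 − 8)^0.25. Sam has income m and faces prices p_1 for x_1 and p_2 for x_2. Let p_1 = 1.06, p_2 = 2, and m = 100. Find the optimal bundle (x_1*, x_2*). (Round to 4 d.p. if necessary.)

After buying the subsistence bundle (6, 8), a share 2/3 of the remaining income goes to x_1: x_1* = 6 + 2/3·(m − 6p_1 − 8p_2)/p_1.
Discretionary income = 100 − 6·1.06 − 8·2 = 77.64; x_1* = 6 + 2/3·77.64/1.06 = 54.8302; x_2* = 8 + 1/3·77.64/2 = 20.94.

x_1* = 54.8302, x_2* = 20.94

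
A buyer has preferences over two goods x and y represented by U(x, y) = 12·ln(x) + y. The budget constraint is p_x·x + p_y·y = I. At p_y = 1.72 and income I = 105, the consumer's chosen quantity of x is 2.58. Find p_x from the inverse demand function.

Set MRS = p_x/p_y: (12/x)/1 = p_x/p_y.
So x*(p_x,p_y) = 12·p_y/p_x, independent of income; and y* = (I − 12·p_y)/p_y.
Set x* = 2.58 in the demand function and solve for p_x: p_x = 8.

p_x = 8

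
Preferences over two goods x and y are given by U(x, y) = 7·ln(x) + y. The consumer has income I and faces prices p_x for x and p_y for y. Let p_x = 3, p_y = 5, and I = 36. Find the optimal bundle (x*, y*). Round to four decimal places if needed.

At the given prices: x* = 7·5/3 = 11.6667, and y* = 0.2.

x* = 11.6667, y* = 0.2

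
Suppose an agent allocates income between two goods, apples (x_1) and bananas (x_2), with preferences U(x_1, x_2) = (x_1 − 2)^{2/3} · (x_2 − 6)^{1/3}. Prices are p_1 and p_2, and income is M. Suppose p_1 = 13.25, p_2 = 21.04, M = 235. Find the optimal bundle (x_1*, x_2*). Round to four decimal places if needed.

Substituting into the budget: x_1* = 2 + 2/3·(M − 2·p_1 − 6·p_2)/p_1, and x_2* = 6 + 1/3·(…)/p_2.
Discretionary income = 235 − 2·13.25 − 6·21.04 = 82.26; x_1* = 2 + 2/3·82.26/13.25 = 6.1389; x_2* = 6 + 1/3·82.26/21.04 = 7.3032.

x_1* = 6.1389, x_2* = 7.3032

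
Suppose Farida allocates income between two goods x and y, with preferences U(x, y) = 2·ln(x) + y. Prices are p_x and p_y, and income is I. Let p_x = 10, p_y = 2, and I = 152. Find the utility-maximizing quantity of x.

x* = 0.4

Set MRS = p_x/p_y: (2/x)/1 = p_x/p_y.
So x*(p_x,p_y) = 2·p_y/p_x, independent of income; and y* = (I − 2·p_y)/p_y.
At the given prices: x* = 2·2/10 = 0.4.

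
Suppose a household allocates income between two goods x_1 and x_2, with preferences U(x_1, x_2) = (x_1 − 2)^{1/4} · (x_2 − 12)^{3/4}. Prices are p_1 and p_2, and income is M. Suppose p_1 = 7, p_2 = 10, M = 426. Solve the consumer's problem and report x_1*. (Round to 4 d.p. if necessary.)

MRS = (1/3)·(x_2−12)/(x_1−2). Tangency with p_1/p_2 gives x_2−12 = 3·(p_1/p_2)·(x_1−2).
Substituting into the budget: x_1* = 2 + 0.25·(M − 2·p_1 − 12·p_2)/p_1, and x_2* = 12 + 0.75·(…)/p_2.
Discretionary income = 426 − 2·7 − 12·10 = 292; x_1* = 2 + 0.25·292/7 = 12.4286.

x_1* = 12.4286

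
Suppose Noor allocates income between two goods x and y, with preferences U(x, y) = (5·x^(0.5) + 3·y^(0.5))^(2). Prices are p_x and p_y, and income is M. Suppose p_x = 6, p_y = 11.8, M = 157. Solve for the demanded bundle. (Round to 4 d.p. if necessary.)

MU_x ∝ 5·x^(-0.5), MU_y ∝ 3·y^(-0.5), so MRS = (5/3)·(y/x)^(0.5) = p_x/p_y.
Solve for the ratio: y/x = [(3/5)·p_x/p_y]^(2).
Substitute y = (y/x)·x into the budget: x* = M/(p_x + p_y·(y/x)).
Numerically y/x = 0.093077, so x* = 157/(6 + 11.8·0.093077) = 22.118 and y* = 0.093077·22.118 = 2.0587.

x* = 22.118, y* = 2.0587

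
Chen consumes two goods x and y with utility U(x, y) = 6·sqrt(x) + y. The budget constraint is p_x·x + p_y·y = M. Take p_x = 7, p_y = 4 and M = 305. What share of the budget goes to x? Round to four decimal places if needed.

share on x = 0.0674

Plugging in: x* = (3·4/7)² = 2.9388, y* = 71.1071.
Expenditure on x: 7·2.9388 = 20.5714; share = 0.0674.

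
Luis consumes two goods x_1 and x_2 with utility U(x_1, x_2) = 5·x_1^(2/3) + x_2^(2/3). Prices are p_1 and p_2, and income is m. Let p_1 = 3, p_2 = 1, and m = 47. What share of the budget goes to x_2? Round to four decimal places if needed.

From the CES first-order condition, 5·(x_2/x_1)^(1/3) = p_1/p_2.
Solve for the ratio: x_2/x_1 = [(1/5)·p_1/p_2]^(3).
Substitute x_2 = (x_2/x_1)·x_1 into the budget: x_1* = m/(p_1 + p_2·(x_2/x_1)).
Numerically x_2/x_1 = 0.216, so x_1* = 47/(3 + 1·0.216) = 14.6144 and x_2* = 0.216·14.6144 = 3.1567.
Expenditure on x_2: 1·3.1567 = 3.1567; share = 0.0672.

share on x_2 = 0.0672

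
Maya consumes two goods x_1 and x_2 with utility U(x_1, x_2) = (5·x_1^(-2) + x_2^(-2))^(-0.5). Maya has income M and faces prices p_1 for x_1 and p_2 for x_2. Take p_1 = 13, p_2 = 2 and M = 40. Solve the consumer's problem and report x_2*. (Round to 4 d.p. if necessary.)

x_2* = 2.8753

Numerically x_2/x_1 = 1.091393, so x_1* = 40/(13 + 2·1.091393) = 2.6346 and x_2* = 1.091393·2.6346 = 2.8753.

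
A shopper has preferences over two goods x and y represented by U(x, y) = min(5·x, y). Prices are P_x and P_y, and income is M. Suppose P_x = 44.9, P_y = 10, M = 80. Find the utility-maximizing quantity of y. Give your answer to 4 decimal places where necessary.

With perfect complements, no substitution: consume in ratio x:y = 1:5.
Budget: P_x·x + P_y·5·x = M, so (P_x + 5·P_y)·x = M.
Demand: x*(P_x,P_y,M) = M/(P_x + 5·P_y), y* = 5·M/(P_x + 5·P_y).
Here 44.9 + 5·10 = 94.9, giving y* = 4.215.

y* = 4.215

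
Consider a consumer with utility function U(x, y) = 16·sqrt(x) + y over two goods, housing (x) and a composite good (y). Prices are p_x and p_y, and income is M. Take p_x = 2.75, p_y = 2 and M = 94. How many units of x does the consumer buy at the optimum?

x* = 33.8512

Set MRS = p_x/p_y: 8·x^(−1/2) = p_x/p_y.
Thus x* = (8·p_y/p_x)² — independent of M — with the rest of income spent on y.
Plugging in: x* = (8·2/2.75)² = 33.8512.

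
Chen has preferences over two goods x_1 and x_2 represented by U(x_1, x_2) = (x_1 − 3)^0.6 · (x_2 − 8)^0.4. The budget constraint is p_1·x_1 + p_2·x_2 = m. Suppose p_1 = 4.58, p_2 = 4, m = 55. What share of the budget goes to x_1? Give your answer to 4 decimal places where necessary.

share on x_1 = 0.3508

MRS = (3/2)·(x_2−8)/(x_1−3). Tangency with p_1/p_2 gives x_2−8 = (2/3)·(p_1/p_2)·(x_1−3).
Substituting into the budget: x_1* = 3 + 0.6·(m − 3·p_1 − 8·p_2)/p_1, and x_2* = 8 + 0.4·(…)/p_2.
Discretionary income = 55 − 3·4.58 − 8·4 = 9.26; x_1* = 3 + 0.6·9.26/4.58 = 4.2131; x_2* = 8 + 0.4·9.26/4 = 8.926.
Expenditure on x_1: 4.58·4.2131 = 19.296; share = 0.3508.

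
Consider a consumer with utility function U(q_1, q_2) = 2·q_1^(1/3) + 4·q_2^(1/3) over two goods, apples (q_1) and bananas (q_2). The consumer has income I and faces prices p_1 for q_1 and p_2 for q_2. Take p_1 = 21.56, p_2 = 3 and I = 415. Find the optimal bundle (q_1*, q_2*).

q_1* = 2.2428, q_2* = 122.2151

Substitute q_2 = (q_2/q_1)·q_1 into the budget: q_1* = I/(p_1 + p_2·(q_2/q_1)).
Numerically q_2/q_1 = 54.492439, so q_1* = 415/(21.56 + 3·54.492439) = 2.2428 and q_2* = 54.492439·2.2428 = 122.2151.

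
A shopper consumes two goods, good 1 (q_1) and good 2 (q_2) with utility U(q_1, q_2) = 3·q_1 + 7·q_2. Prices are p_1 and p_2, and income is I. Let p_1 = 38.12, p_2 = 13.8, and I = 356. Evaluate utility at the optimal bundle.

Perfect substitutes: compare marginal utility per dollar. 3/p_1 vs 7/p_2 → 0.0787 vs 0.5072.
q_2 gives more utility per dollar, so spend all income on q_2: q_2* = I/p_2, q_1* = 0.
Numerically: q_1* = 0, q_2* = 25.7971.
Utility at the optimum: U(0, 25.7971) = 180.5797.

V = 180.5797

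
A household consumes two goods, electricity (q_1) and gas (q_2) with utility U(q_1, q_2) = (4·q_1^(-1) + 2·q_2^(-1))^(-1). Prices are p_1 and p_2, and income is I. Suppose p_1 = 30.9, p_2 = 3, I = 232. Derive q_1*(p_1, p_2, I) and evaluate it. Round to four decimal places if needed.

q_1* = 6.1525

Numerically q_2/q_1 = 2.269361, so q_1* = 232/(30.9 + 3·2.269361) = 6.1525.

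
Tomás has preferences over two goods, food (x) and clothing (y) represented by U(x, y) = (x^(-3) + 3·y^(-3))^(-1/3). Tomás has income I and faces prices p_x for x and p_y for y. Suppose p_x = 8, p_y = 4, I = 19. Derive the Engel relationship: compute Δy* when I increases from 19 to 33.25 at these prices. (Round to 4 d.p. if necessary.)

MU_x ∝ x^(-4), MU_y ∝ 3·y^(-4), so MRS = (1/3)·(y/x)^(4) = p_x/p_y.
Solve for the ratio: y/x = [3·p_x/p_y]^(0.25).
With the ratio pinned down, the budget gives x* = I/(p_x + p_y·(y/x)) and y* = (y/x)·x*.
Numerically y/x = 1.565085, so x* = 19/(8 + 4·1.565085) = 1.3324 and y* = 1.565085·1.3324 = 2.0853.
At I' = 33.25: y* = 3.6492. Change: 3.6492 − 2.0853 = 1.5639.

Δy* = 1.5639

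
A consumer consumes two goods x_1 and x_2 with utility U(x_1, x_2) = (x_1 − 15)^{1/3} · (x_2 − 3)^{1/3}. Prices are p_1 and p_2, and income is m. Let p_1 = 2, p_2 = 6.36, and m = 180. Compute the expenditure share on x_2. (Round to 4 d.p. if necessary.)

share on x_2 = 0.4697

MRS = (x_2−3)/(x_1−15). Tangency with p_1/p_2 gives x_2−3 = (p_1/p_2)·(x_1−15).
After buying the subsistence bundle (15, 3), a share 0.5 of the remaining income goes to x_1: x_1* = 15 + 0.5·(m − 15p_1 − 3p_2)/p_1.
Discretionary income = 180 − 15·2 − 3·6.36 = 130.92; x_1* = 15 + 0.5·130.92/2 = 47.73; x_2* = 3 + 0.5·130.92/6.36 = 13.2925.
Expenditure on x_2: 6.36·13.2925 = 84.54; share = 0.4697.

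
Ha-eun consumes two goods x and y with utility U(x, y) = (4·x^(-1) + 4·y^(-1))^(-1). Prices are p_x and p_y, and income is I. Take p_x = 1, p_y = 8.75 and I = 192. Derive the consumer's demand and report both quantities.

MU_x ∝ 4·x^(-2), MU_y ∝ 4·y^(-2), so MRS = (y/x)^(2) = p_x/p_y.
Hence y/x = (p_x/p_y)^(1/(2)), i.e. raised to the 0.5 power.
Substitute y = (y/x)·x into the budget: x* = I/(p_x + p_y·(y/x)).
Numerically y/x = 0.338062, so x* = 192/(1 + 8.75·0.338062) = 48.5089 and y* = 0.338062·48.5089 = 16.399.

x* = 48.5089, y* = 16.399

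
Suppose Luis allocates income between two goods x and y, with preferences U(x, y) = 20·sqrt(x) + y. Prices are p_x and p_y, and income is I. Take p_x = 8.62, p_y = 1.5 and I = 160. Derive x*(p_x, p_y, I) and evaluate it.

x* = 3.0281

MU_x = 10/√x, MU_y = 1. Tangency: 10/√x = p_x/p_y.
Thus x* = (10·p_y/p_x)² — independent of I — with the rest of income spent on y.
Plugging in: x* = (10·1.5/8.62)² = 3.0281.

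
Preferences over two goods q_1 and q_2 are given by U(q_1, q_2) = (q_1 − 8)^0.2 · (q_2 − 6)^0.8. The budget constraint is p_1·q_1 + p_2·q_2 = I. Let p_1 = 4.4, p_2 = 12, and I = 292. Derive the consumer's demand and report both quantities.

q_1* = 16.4, q_2* = 18.32

Let q_1' = q_1−8, q_2' = q_2−6. MRS = (1/4)·q_2'/q_1' = p_1/p_2.
After buying the subsistence bundle (8, 6), a share 0.2 of the remaining income goes to q_1: q_1* = 8 + 0.2·(I − 8p_1 − 6p_2)/p_1.
Discretionary income = 292 − 8·4.4 − 6·12 = 184.8; q_1* = 8 + 0.2·184.8/4.4 = 16.4; q_2* = 6 + 0.8·184.8/12 = 18.32.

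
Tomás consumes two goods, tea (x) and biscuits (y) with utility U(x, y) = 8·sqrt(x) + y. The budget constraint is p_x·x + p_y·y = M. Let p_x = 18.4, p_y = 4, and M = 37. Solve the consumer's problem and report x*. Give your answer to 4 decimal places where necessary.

x* = 0.7561

MU_x = 4/√x, MU_y = 1. Tangency: 4/√x = p_x/p_y.
Solve: √x = 4·p_y/p_x, so x*(p_x,p_y) = (4·p_y/p_x)², and y* = (M − p_x·x*)/p_y.
Plugging in: x* = (4·4/18.4)² = 0.7561.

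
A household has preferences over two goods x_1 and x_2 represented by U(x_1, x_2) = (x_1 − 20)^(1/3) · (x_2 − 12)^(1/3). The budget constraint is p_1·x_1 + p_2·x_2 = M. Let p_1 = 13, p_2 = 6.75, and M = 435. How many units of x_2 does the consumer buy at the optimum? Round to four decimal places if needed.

Let x_1' = x_1−20, x_2' = x_2−12. MRS = x_2'/x_1' = p_1/p_2.
Substituting into the budget: x_1* = 20 + 0.5·(M − 20·p_1 − 12·p_2)/p_1, and x_2* = 12 + 0.5·(…)/p_2.
Discretionary income = 435 − 20·13 − 12·6.75 = 94; x_2* = 12 + 0.5·94/6.75 = 18.963.

x_2* = 18.963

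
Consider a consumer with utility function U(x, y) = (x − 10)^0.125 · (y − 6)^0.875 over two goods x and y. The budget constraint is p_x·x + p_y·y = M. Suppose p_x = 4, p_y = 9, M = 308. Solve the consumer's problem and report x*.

MRS = (1/7)·(y−6)/(x−10). Tangency with p_x/p_y gives y−6 = 7·(p_x/p_y)·(x−10).
After buying the subsistence bundle (10, 6), a share 0.125 of the remaining income goes to x: x* = 10 + 0.125·(M − 10p_x − 6p_y)/p_x.
Discretionary income = 308 − 10·4 − 6·9 = 214; x* = 10 + 0.125·214/4 = 16.6875.

x* = 16.6875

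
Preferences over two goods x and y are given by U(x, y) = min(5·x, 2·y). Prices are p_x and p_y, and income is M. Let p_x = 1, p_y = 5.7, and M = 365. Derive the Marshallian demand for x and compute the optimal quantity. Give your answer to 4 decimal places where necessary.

Leontief preferences: the optimum is at the kink where x/2 = y/5, i.e. y = (5/2)·x.
Budget: p_x·x + p_y·(5/2)·x = M, so (2·p_x + 5·p_y)·x = 2·M.
Demand: x*(p_x,p_y,M) = 2·M/(2·p_x + 5·p_y), y* = 5·M/(2·p_x + 5·p_y).
Here 2·1 + 5·5.7 = 30.5, giving x* = 23.9344.

x* = 23.9344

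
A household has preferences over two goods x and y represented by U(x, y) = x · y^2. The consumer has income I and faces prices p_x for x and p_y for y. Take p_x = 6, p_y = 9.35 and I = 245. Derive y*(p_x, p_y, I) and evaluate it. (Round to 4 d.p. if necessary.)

MU_x/MU_y = (y)/(2·x); tangency sets this equal to p_x/p_y.
Rearranging, p_y·y = 2·p_x·x. Substituting into the budget gives p_x·x·(1 + 2) = I.
Demand: x*(p_x,p_y,I) = 1/3·I/p_x and y* = 2/3·I/p_y.
At p_x=6, p_y=9.35, I=245: y* = 2/3·245/9.35 = 17.4688.

y* = 17.4688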